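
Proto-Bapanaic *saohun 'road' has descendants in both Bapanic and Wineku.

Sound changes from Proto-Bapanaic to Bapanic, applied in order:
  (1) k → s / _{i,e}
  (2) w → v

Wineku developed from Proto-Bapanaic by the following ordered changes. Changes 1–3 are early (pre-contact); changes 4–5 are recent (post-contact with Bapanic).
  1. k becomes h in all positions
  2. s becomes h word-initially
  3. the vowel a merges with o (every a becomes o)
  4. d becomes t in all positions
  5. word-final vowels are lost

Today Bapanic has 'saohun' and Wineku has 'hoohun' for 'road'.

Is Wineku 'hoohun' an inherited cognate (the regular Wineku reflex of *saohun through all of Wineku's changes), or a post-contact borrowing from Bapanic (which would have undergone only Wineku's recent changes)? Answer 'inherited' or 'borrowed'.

If inherited, *saohun would pass through all of Wineku's changes:
Wineku: start from *saohun.
  rule 1: no change — saohun
  rule 2 (debuccalisation): saohun → haohun
  rule 3 (vowel merger): haohun → hoohun
  rule 4: no change — hoohun
  rule 5: no change — hoohun
  ⇒ Wineku hoohun
If borrowed from Bapanic 'saohun' after the early changes, it would undergo only the recent ones:
  rule 4 (unconditioned shift): no change (saohun)
  rule 5 (apocope): no change (saohun)
  ⇒ as a loan: saohun
Wineku 'hoohun' matches the inherited outcome exactly, so it is an inherited cognate, not a loan.

inherited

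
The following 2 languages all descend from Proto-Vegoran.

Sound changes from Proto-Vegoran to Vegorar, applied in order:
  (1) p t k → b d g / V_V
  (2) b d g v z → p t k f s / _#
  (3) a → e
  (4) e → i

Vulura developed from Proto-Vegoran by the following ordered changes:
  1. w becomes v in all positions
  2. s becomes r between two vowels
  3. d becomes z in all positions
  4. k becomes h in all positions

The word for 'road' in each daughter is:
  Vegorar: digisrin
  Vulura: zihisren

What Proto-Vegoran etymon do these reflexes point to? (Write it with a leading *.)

Position 3: Vegorar has g, Vulura has h. Taking the neighbouring segments as reconstructed: Vegorar g could go back to *k or *g; Vulura h could go back to *k or *h — the one source consistent with every daughter is *k.
Position 1: Vegorar has d, Vulura has z. Taking the neighbouring segments as reconstructed: Vegorar d can only go back to *d; Vulura z could go back to *d or *z — the one source consistent with every daughter is *d.
This points to *dikisren. Verify forward in each daughter:
Vegorar: *dikisren
  dikisren → digisren   [intervocalic voicing]
  digisren (rule 2 does not apply)
  digisren (rule 3 does not apply)
  digisren → digisrin   [vowel merger]
  giving Vegorar digisrin.
Vulura: *dikisren
  dikisren (rule 1 does not apply)
  dikisren (rule 2 does not apply)
  dikisren → zikisren   [unconditioned shift]
  zikisren → zihisren   [unconditioned shift]
  giving Vulura zihisren.
*dikisren is the unique common source.

*dikisren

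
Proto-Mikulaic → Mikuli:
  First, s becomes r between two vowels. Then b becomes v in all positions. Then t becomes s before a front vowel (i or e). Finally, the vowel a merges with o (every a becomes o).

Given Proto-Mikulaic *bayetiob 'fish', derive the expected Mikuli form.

voyesiov

Mikuli: *bayetiob > vayetiov > vayesiov > voyesiov  (by unconditioned shift, palatalisation, vowel merger)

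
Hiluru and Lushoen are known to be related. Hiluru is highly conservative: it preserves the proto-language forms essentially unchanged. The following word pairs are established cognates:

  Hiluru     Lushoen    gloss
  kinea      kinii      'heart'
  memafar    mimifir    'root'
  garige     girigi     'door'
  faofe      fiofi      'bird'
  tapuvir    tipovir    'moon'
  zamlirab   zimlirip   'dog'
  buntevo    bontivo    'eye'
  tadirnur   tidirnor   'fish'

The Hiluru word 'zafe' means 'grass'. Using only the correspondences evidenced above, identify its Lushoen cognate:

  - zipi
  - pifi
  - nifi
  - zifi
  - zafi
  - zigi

zifi

memafar ~ mimifir — Hiluru a corresponds to Lushoen i after a consonant, before a labial obstruent.
garige ~ girigi, faofe ~ fiofi — Hiluru e corresponds to Lushoen i word-finally.
Applying these to Hiluru 'zafe':
  zafe → zife   (a→i after a consonant, before a labial obstruent)
  zife → zifi   (e→i word-finally)
So the Lushoen cognate is 'zifi'.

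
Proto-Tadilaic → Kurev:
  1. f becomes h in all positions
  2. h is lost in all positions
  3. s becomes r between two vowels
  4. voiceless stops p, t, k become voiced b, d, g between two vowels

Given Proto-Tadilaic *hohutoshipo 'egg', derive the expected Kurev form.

Kurev: *hohutoshipo
  hohutoshipo (rule 1 does not apply)
  hohutoshipo → outosipo   [h-loss]
  outosipo → outoripo   [rhotacism]
  outoripo → oudoribo   [intervocalic voicing]
  giving Kurev oudoribo.

oudoribo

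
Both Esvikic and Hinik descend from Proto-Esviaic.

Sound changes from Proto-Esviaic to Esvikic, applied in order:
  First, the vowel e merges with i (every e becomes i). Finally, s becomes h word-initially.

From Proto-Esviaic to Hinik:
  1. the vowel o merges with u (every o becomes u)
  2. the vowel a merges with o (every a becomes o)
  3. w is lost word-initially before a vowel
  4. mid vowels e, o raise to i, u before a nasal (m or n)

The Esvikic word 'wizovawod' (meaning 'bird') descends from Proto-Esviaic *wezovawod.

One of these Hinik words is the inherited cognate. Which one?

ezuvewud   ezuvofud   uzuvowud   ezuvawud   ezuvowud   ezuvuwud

ezuvowud

Hinik: *wezovawod
  wezovawod → wezuvawud   [vowel merger]
  wezuvawud → wezuvowud   [vowel merger]
  wezuvowud → ezuvowud   [glide loss]
  ezuvowud (rule 4 does not apply)
  giving Hinik ezuvowud.
Among the options, 'ezuvowud' alone shows every Hinik change applied in order.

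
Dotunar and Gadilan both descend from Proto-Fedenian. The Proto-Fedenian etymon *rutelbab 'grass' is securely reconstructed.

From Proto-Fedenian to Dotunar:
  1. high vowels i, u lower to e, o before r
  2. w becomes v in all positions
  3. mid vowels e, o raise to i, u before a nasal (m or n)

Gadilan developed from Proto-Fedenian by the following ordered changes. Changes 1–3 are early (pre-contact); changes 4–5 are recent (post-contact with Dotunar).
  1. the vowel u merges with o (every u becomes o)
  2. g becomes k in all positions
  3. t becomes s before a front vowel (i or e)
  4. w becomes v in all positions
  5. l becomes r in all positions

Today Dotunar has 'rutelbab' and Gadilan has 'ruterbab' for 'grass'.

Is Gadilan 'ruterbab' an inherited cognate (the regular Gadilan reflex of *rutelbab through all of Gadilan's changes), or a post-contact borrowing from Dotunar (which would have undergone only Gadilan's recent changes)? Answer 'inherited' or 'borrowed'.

borrowed

If inherited, *rutelbab would pass through all of Gadilan's changes:
Gadilan: start from *rutelbab.
  rule 1 (vowel merger): rutelbab → rotelbab
  rule 2: no change — rotelbab
  rule 3 (palatalisation): rotelbab → roselbab
  rule 4: no change — roselbab
  rule 5 (unconditioned shift): roselbab → roserbab
  ⇒ Gadilan roserbab
If borrowed from Dotunar 'rutelbab' after the early changes, it would undergo only the recent ones:
  rule 4 (unconditioned shift): no change (rutelbab)
  rule 5 (unconditioned shift): rutelbab → ruterbab
  ⇒ as a loan: ruterbab
Gadilan 'ruterbab' matches the loan outcome 'ruterbab', not the inherited 'roserbab' — it skipped the early Gadilan changes, so it was borrowed from Dotunar.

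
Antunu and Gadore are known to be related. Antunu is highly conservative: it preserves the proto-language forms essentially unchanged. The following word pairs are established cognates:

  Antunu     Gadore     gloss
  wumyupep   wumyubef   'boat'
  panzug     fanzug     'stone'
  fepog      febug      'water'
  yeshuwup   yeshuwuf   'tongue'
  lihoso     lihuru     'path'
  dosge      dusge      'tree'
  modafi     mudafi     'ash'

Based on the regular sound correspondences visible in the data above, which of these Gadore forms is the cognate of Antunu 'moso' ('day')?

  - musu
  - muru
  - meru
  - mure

fepog ~ febug, lihoso ~ lihuru — Antunu o corresponds to Gadore u after a consonant, before a consonant other than r, m, n, p, b, f, v.
lihoso ~ lihuru — Antunu s corresponds to Gadore r between vowels (before a back vowel).
lihoso ~ lihuru — Antunu o corresponds to Gadore u word-finally.
Applying these to Antunu 'moso':
  moso → muso   (o→u after a consonant, before a consonant other than r, m, n, p, b, f, v)
  muso → muro   (s→r between vowels (before a back vowel))
  muro → muru   (o→u word-finally)
So the Gadore cognate is 'muru'.

muru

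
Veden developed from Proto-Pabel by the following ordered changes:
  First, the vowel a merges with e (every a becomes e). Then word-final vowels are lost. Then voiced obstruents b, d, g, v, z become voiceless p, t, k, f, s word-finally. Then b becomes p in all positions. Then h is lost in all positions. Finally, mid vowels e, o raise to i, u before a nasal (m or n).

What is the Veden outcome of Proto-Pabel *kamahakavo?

Veden: *kamahakavo
  kamahakavo → kemehekevo   [vowel merger]
  kemehekevo → kemehekev   [apocope]
  kemehekev → kemehekef   [final devoicing]
  kemehekef (rule 4 does not apply)
  kemehekef → kemeekef   [h-loss]
  kemeekef → kimeekef   [pre-nasal raising]
  giving Veden kimeekef.

kimeekef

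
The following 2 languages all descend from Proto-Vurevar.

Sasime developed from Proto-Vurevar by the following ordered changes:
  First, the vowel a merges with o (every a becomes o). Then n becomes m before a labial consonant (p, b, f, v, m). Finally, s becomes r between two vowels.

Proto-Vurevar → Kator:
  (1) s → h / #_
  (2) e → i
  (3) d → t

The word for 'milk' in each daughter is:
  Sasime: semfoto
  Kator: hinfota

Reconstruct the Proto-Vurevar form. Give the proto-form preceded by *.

*senfota

Position 1: Sasime has s, Kator has h. Sasime preserves s here (none of its changes turn any other segment into s), so the proto-segment is *s.
Position 7: Sasime has o, Kator has a. Kator preserves a here (none of its changes turn any other segment into a), so the proto-segment is *a.
Position 2: Sasime has e, Kator has i. Sasime preserves e here (none of its changes turn any other segment into e), so the proto-segment is *e.
This points to *senfota. Verify forward in each daughter:
Sasime: start from *senfota.
  rule 1 (vowel merger): senfota → senfoto
  rule 2 (nasal place assimilation): senfoto → semfoto
  rule 3: no change — semfoto
  ⇒ Sasime semfoto
Kator: *senfota > henfota > hinfota  (by debuccalisation, vowel merger)
*senfota is the unique common source.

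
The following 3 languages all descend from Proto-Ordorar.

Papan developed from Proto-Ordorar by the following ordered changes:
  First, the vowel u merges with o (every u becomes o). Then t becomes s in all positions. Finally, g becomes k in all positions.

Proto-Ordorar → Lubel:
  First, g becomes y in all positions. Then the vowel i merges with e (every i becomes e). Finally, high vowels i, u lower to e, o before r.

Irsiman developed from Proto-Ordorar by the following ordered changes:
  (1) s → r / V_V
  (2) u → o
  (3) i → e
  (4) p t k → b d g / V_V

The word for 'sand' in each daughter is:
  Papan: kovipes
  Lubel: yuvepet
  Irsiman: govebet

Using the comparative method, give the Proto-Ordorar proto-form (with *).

Position 5: Papan has p, Lubel has p, Irsiman has b. Papan preserves p here (none of its changes turn any other segment into p), so the proto-segment is *p.
Position 4: Papan has i, Lubel has e, Irsiman has e. Papan preserves i here (none of its changes turn any other segment into i), so the proto-segment is *i.
This points to *guvipet. Verify forward in each daughter:
Papan: *guvipet
  guvipet → govipet   [vowel merger]
  govipet → govipes   [unconditioned shift]
  govipes → kovipes   [unconditioned shift]
  giving Papan kovipes.
Lubel: *guvipet
  guvipet → yuvipet   [unconditioned shift]
  yuvipet → yuvepet   [vowel merger]
  yuvepet (rule 3 does not apply)
  giving Lubel yuvepet.
Irsiman: start from *guvipet.
  rule 1: no change — guvipet
  rule 2 (vowel merger): guvipet → govipet
  rule 3 (vowel merger): govipet → govepet
  rule 4 (intervocalic voicing): govepet → govebet
  ⇒ Irsiman govebet
No other proto-form is consistent with every reflex, so the reconstruction is *guvipet.

*guvipet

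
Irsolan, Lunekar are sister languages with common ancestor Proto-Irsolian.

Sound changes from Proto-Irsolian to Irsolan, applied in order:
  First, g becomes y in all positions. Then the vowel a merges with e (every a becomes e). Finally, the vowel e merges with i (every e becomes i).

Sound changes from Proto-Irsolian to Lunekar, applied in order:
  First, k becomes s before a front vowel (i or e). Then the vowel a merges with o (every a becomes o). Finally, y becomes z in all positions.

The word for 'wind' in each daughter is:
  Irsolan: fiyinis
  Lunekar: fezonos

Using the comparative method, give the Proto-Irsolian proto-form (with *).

*feyanas

Position 2: Irsolan has i, Lunekar has e. Lunekar preserves e here (none of its changes turn any other segment into e), so the proto-segment is *e.
Position 6: Irsolan has i, Lunekar has o. Taking the neighbouring segments as reconstructed: Irsolan i could go back to *a or *e or *i; Lunekar o could go back to *a or *o — the one source consistent with every daughter is *a.
Position 4: Irsolan has i, Lunekar has o. Taking the neighbouring segments as reconstructed: Irsolan i could go back to *a or *e or *i; Lunekar o could go back to *a or *o — the one source consistent with every daughter is *a.
Verify the candidate proto-form against each daughter:
Irsolan: *feyanas > feyenes > fiyinis  (by vowel merger, vowel merger)
Lunekar: *feyanas
  feyanas (rule 1 does not apply)
  feyanas → feyonos   [vowel merger]
  feyonos → fezonos   [unconditioned shift]
  giving Lunekar fezonos.
No other proto-form is consistent with every reflex, so the reconstruction is *feyanas.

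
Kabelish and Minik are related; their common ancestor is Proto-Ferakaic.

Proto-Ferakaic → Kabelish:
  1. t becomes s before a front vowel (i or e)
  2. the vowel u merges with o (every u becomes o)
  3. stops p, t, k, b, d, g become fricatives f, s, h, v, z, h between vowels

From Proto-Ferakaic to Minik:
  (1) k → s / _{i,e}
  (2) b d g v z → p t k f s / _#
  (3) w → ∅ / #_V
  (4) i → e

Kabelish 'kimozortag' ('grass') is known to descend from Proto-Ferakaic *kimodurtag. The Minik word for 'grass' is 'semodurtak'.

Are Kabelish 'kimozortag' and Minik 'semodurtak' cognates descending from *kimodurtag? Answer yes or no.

Derive the expected Minik reflex of *kimodurtag:
Minik: *kimodurtag > simodurtag > simodurtak > semodurtak  (by palatalisation, final devoicing, vowel merger)
Minik 'semodurtak' matches the regular reflex exactly, so the pair is cognate.

yes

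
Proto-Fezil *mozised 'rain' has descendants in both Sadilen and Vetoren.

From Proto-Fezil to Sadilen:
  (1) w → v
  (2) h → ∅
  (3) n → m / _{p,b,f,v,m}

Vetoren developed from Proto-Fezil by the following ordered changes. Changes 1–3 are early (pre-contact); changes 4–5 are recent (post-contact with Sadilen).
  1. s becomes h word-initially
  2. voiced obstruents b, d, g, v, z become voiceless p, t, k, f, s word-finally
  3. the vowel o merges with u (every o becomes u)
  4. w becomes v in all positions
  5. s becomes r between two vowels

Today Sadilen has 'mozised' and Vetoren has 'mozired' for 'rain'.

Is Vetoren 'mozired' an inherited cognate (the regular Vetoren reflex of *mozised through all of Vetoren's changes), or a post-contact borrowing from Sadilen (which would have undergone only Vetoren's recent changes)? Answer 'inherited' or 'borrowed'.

borrowed

If inherited, *mozised would pass through all of Vetoren's changes:
Vetoren: *mozised > moziset > muziset > muziret  (by final devoicing, vowel merger, rhotacism)
If borrowed from Sadilen 'mozised' after the early changes, it would undergo only the recent ones:
  rule 4 (unconditioned shift): no change (mozised)
  rule 5 (rhotacism): mozised → mozired
  ⇒ as a loan: mozired
Vetoren 'mozired' matches the loan outcome 'mozired', not the inherited 'muziret' — it skipped the early Vetoren changes, so it was borrowed from Sadilen.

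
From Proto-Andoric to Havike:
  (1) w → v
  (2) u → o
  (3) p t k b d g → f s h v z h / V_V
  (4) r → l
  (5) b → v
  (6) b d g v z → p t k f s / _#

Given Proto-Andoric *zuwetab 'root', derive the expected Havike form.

zovesaf

Havike: *zuwetab
  zuwetab → zuvetab   [unconditioned shift]
  zuvetab → zovetab   [vowel merger]
  zovetab → zovesab   [intervocalic lenition]
  zovesab (rule 4 does not apply)
  zovesab → zovesav   [unconditioned shift]
  zovesav → zovesaf   [final devoicing]
  giving Havike zovesaf.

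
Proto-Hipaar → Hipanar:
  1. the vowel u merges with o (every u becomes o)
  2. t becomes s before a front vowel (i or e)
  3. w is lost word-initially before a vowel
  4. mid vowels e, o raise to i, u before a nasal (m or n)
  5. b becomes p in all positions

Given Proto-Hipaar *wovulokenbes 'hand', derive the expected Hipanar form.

Hipanar: *wovulokenbes > wovolokenbes > ovolokenbes > ovolokinbes > ovolokinpes  (by vowel merger, glide loss, pre-nasal raising, unconditioned shift)

ovolokinpes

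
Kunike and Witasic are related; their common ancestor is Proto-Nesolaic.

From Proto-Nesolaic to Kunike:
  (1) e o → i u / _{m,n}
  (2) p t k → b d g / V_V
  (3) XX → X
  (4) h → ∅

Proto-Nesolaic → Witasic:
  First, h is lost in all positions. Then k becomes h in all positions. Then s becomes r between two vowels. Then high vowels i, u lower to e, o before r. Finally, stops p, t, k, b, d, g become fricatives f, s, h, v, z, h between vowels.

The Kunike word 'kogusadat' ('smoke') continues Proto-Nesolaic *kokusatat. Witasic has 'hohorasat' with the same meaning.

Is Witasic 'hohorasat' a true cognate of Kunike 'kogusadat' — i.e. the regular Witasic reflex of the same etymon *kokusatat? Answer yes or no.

yes

Derive the expected Witasic reflex of *kokusatat:
Witasic: *kokusatat
  kokusatat (rule 1 does not apply)
  kokusatat → hohusatat   [unconditioned shift]
  hohusatat → hohuratat   [rhotacism]
  hohuratat → hohoratat   [pre-rhotic lowering]
  hohoratat → hohorasat   [intervocalic lenition]
  giving Witasic hohorasat.
Witasic 'hohorasat' matches the regular reflex exactly, so the pair is cognate.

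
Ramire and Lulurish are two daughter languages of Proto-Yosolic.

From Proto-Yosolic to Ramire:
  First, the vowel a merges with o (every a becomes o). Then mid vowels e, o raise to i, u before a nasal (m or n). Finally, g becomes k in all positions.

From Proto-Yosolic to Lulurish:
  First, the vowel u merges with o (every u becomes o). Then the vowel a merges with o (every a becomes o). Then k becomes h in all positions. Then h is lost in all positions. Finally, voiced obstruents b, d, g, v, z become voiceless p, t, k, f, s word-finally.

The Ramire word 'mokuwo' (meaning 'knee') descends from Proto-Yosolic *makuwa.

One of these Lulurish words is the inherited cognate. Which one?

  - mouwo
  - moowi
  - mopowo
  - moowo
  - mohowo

moowo

Lulurish: *makuwa > makowa > mokowo > mohowo > moowo  (by vowel merger, vowel merger, unconditioned shift, h-loss)
Only 'moowo' matches the regular Lulurish development of *makuwa.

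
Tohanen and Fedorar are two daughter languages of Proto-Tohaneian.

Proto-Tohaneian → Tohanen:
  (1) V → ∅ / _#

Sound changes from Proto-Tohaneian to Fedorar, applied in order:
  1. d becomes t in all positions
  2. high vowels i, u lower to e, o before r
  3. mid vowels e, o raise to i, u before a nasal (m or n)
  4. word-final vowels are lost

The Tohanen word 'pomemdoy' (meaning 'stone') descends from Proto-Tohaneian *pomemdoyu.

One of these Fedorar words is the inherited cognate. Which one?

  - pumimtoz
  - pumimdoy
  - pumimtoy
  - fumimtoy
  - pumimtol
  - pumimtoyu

Fedorar: *pomemdoyu > pomemtoyu > pumimtoyu > pumimtoy  (by unconditioned shift, pre-nasal raising, apocope)
Among the options, 'pumimtoy' alone shows every Fedorar change applied in order.

pumimtoy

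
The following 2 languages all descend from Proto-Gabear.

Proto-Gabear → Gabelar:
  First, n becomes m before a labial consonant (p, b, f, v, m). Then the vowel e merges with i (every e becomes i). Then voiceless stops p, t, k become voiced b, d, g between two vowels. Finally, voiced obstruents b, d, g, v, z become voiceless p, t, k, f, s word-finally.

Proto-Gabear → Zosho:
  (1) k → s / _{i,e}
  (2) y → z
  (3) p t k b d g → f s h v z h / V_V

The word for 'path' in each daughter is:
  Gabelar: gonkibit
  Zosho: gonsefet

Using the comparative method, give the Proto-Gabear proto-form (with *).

Position 6: Gabelar has b, Zosho has f. Taking the neighbouring segments as reconstructed: Gabelar b could go back to *p or *b; Zosho f could go back to *p or *f — the one source consistent with every daughter is *p.
Position 5: Gabelar has i, Zosho has e. Zosho preserves e here (none of its changes turn any other segment into e), so the proto-segment is *e.
Position 4: Gabelar has k, Zosho has s. Taking the neighbouring segments as reconstructed: Gabelar k can only go back to *k; Zosho s could go back to *k or *s — the one source consistent with every daughter is *k.
Verify the candidate proto-form against each daughter:
Gabelar: *gonkepet
  gonkepet (rule 1 does not apply)
  gonkepet → gonkipit   [vowel merger]
  gonkipit → gonkibit   [intervocalic voicing]
  gonkibit (rule 4 does not apply)
  giving Gabelar gonkibit.
Zosho: *gonkepet > gonsepet > gonsefet  (by palatalisation, intervocalic lenition)
Only *gonkepet yields all of Gabelar gonkibit, Zosho gonsefet.

*gonkepet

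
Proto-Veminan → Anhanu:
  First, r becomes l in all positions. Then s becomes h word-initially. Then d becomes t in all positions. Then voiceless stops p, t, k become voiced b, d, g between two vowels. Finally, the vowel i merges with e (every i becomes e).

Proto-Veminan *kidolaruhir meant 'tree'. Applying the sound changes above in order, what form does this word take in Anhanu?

kedolaluhel

Anhanu: *kidolaruhir
  kidolaruhir → kidolaluhil   [unconditioned shift]
  kidolaluhil (rule 2 does not apply)
  kidolaluhil → kitolaluhil   [unconditioned shift]
  kitolaluhil → kidolaluhil   [intervocalic voicing]
  kidolaluhil → kedolaluhel   [vowel merger]
  giving Anhanu kedolaluhel.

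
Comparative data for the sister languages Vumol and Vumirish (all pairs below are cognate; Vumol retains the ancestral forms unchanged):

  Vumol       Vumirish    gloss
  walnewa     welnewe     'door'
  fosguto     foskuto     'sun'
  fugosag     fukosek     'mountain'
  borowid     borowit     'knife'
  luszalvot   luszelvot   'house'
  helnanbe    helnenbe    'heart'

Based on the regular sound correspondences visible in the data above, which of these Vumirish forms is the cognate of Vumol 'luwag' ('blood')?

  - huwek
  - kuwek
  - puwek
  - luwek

walnewa ~ welnewe, fugosag ~ fukosek — Vumol a corresponds to Vumirish e after a consonant, before a consonant other than r, m, n, p, b, f, v.
fugosag ~ fukosek — Vumol g corresponds to Vumirish k word-finally.
Applying these to Vumol 'luwag':
  luwag → luweg   (a→e after a consonant, before a consonant other than r, m, n, p, b, f, v)
  luweg → luwek   (g→k word-finally)
So the Vumirish cognate is 'luwek'.

luwek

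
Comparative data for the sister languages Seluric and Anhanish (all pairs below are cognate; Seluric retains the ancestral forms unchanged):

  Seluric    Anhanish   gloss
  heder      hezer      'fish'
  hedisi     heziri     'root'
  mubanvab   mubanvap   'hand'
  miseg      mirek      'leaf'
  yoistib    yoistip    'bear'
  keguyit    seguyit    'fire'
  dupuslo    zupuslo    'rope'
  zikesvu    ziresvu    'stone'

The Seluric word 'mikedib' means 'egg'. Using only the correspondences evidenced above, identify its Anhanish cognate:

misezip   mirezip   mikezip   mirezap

mirezip

zikesvu ~ ziresvu — Seluric k corresponds to Anhanish r between vowels (before a front vowel).
hedisi ~ heziri — Seluric d corresponds to Anhanish z between vowels (before a front vowel).
mubanvab ~ mubanvap, yoistib ~ yoistip — Seluric b corresponds to Anhanish p word-finally.
Applying these to Seluric 'mikedib':
  mikedib → miredib   (k→r between vowels (before a front vowel))
  miredib → mirezib   (d→z between vowels (before a front vowel))
  mirezib → mirezip   (b→p word-finally)
So the Anhanish cognate is 'mirezip'.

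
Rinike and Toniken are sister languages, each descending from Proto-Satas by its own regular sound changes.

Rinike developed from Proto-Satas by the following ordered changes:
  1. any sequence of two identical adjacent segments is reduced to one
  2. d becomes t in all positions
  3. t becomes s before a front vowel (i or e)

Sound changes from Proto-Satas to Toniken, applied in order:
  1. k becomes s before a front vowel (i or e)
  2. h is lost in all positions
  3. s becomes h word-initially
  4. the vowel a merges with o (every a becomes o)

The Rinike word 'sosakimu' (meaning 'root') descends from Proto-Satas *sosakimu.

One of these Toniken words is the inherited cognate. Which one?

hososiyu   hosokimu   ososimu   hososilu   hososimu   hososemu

hososimu

Toniken: *sosakimu
  sosakimu → sosasimu   [palatalisation]
  sosasimu (rule 2 does not apply)
  sosasimu → hosasimu   [debuccalisation]
  hosasimu → hososimu   [vowel merger]
  giving Toniken hososimu.
The other candidates each miss or misapply at least one Toniken change.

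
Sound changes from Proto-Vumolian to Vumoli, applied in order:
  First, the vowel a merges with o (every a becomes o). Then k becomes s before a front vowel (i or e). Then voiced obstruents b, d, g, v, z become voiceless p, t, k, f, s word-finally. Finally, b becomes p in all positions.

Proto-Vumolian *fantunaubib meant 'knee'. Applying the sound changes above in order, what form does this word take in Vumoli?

fontunoupip

Vumoli: *fantunaubib > fontunoubib > fontunoubip > fontunoupip  (by vowel merger, final devoicing, unconditioned shift)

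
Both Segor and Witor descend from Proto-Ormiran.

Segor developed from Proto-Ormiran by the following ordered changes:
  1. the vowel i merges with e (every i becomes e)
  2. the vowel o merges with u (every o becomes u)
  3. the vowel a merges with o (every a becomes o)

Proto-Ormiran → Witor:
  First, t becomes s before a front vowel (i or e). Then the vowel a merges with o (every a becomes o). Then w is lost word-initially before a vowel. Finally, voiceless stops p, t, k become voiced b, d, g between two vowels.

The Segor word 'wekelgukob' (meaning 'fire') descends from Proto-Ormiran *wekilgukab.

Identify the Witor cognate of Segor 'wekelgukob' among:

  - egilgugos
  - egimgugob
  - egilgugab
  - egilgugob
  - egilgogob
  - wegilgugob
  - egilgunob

egilgugob

Witor: *wekilgukab > wekilgukob > ekilgukob > egilgugob  (by vowel merger, glide loss, intervocalic voicing)
The other candidates each miss or misapply at least one Witor change.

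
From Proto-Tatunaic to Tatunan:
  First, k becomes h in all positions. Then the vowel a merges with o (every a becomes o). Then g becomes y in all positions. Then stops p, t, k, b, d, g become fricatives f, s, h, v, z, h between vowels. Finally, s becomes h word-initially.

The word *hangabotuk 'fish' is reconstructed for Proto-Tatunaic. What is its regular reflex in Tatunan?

Tatunan: *hangabotuk
  hangabotuk → hangabotuh   [unconditioned shift]
  hangabotuh → hongobotuh   [vowel merger]
  hongobotuh → honyobotuh   [unconditioned shift]
  honyobotuh → honyovosuh   [intervocalic lenition]
  honyovosuh (rule 5 does not apply)
  giving Tatunan honyovosuh.

honyovosuh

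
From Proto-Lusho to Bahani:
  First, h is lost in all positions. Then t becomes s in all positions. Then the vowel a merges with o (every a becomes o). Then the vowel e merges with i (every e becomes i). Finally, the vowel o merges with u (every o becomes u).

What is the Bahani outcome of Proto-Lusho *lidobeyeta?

Bahani: *lidobeyeta
  lidobeyeta (rule 1 does not apply)
  lidobeyeta → lidobeyesa   [unconditioned shift]
  lidobeyesa → lidobeyeso   [vowel merger]
  lidobeyeso → lidobiyiso   [vowel merger]
  lidobiyiso → lidubiyisu   [vowel merger]
  giving Bahani lidubiyisu.

lidubiyisu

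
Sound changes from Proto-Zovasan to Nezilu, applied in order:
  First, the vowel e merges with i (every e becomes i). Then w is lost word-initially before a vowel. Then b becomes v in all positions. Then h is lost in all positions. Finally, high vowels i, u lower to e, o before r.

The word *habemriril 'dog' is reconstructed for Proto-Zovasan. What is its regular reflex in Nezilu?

Nezilu: *habemriril
  habemriril → habimriril   [vowel merger]
  habimriril (rule 2 does not apply)
  habimriril → havimriril   [unconditioned shift]
  havimriril → avimriril   [h-loss]
  avimriril → avimreril   [pre-rhotic lowering]
  giving Nezilu avimreril.

avimreril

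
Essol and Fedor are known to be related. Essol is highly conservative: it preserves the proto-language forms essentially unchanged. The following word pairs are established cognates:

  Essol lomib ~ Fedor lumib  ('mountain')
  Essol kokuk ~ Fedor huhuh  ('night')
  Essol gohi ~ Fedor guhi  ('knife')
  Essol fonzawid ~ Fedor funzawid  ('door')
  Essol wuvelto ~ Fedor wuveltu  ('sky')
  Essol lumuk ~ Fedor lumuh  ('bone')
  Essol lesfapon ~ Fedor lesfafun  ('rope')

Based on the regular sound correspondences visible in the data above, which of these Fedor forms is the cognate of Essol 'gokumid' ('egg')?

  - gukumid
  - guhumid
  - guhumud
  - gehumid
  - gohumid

guhumid

kokuk ~ huhuh, gohi ~ guhi — Essol o corresponds to Fedor u after a consonant, before a consonant other than r, m, n, p, b, f, v.
kokuk ~ huhuh — Essol k corresponds to Fedor h between vowels (before a back vowel).
Applying these to Essol 'gokumid':
  gokumid → gukumid   (o→u after a consonant, before a consonant other than r, m, n, p, b, f, v)
  gukumid → guhumid   (k→h between vowels (before a back vowel))
So the Fedor cognate is 'guhumid'.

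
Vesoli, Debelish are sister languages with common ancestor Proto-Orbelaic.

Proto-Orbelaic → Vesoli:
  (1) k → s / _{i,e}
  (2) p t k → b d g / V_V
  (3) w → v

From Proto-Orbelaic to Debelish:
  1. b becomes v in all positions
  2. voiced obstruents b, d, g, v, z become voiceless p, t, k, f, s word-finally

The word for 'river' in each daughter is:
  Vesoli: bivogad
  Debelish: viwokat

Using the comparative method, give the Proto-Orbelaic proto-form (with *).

*biwokad

Position 7: Vesoli has d, Debelish has t. Taking the neighbouring segments as reconstructed: Vesoli d can only go back to *d; Debelish t could go back to *t or *d — the one source consistent with every daughter is *d.
Position 1: Vesoli has b, Debelish has v. Taking the neighbouring segments as reconstructed: Vesoli b can only go back to *b; Debelish v could go back to *b or *v — the one source consistent with every daughter is *b.
This points to *biwokad. Verify forward in each daughter:
Vesoli: *biwokad > biwogad > bivogad  (by intervocalic voicing, unconditioned shift)
Debelish: *biwokad > viwokad > viwokat  (by unconditioned shift, final devoicing)
Only *biwokad yields all of Vesoli bivogad, Debelish viwokat.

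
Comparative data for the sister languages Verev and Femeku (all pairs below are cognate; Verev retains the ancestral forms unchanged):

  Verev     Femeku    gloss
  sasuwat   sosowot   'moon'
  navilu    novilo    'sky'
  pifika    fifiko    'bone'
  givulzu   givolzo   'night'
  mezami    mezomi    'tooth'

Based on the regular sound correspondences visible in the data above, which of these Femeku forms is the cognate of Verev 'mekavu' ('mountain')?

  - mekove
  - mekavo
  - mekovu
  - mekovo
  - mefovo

navilu ~ novilo — Verev a corresponds to Femeku o after a consonant, before a labial obstruent.
navilu ~ novilo, givulzu ~ givolzo — Verev u corresponds to Femeku o word-finally.
Applying these to Verev 'mekavu':
  mekavu → mekovu   (a→o after a consonant, before a labial obstruent)
  mekovu → mekovo   (u→o word-finally)
So the Femeku cognate is 'mekovo'.

mekovo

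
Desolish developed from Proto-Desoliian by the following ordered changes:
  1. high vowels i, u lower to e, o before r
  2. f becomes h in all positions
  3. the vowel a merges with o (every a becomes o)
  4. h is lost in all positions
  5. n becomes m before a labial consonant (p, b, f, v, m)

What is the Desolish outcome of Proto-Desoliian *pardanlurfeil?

Desolish: start from *pardanlurfeil.
  rule 1 (pre-rhotic lowering): pardanlurfeil → pardanlorfeil
  rule 2 (unconditioned shift): pardanlorfeil → pardanlorheil
  rule 3 (vowel merger): pardanlorheil → pordonlorheil
  rule 4 (h-loss): pordonlorheil → pordonloreil
  rule 5: no change — pordonloreil
  ⇒ Desolish pordonloreil

pordonloreil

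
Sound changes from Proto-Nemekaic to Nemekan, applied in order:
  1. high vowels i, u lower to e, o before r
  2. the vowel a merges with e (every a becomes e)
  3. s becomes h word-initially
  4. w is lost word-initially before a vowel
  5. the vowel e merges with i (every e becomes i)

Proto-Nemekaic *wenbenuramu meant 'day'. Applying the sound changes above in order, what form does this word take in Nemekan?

inbinorimu

Nemekan: start from *wenbenuramu.
  rule 1 (pre-rhotic lowering): wenbenuramu → wenbenoramu
  rule 2 (vowel merger): wenbenoramu → wenbenoremu
  rule 3: no change — wenbenoremu
  rule 4 (glide loss): wenbenoremu → enbenoremu
  rule 5 (vowel merger): enbenoremu → inbinorimu
  ⇒ Nemekan inbinorimu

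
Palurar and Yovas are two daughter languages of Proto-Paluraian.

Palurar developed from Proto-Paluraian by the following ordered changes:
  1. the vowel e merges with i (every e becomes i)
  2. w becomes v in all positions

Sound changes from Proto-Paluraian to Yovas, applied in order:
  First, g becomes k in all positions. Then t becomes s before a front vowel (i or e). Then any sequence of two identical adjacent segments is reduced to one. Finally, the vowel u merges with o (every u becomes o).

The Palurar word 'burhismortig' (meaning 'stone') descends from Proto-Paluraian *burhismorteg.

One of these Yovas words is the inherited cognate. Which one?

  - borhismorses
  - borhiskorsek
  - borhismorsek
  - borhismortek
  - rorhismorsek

Yovas: start from *burhismorteg.
  rule 1 (unconditioned shift): burhismorteg → burhismortek
  rule 2 (palatalisation): burhismortek → burhismorsek
  rule 3: no change — burhismorsek
  rule 4 (vowel merger): burhismorsek → borhismorsek
  ⇒ Yovas borhismorsek
Among the options, 'borhismorsek' alone shows every Yovas change applied in order.

borhismorsek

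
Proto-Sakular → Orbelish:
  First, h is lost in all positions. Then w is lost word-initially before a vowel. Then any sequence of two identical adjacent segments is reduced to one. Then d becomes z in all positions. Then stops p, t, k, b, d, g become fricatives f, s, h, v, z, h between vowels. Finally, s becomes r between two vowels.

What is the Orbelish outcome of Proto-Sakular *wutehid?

ureiz

Orbelish: start from *wutehid.
  rule 1 (h-loss): wutehid → wuteid
  rule 2 (glide loss): wuteid → uteid
  rule 3: no change — uteid
  rule 4 (unconditioned shift): uteid → uteiz
  rule 5 (intervocalic lenition): uteiz → useiz
  rule 6 (rhotacism): useiz → ureiz
  ⇒ Orbelish ureiz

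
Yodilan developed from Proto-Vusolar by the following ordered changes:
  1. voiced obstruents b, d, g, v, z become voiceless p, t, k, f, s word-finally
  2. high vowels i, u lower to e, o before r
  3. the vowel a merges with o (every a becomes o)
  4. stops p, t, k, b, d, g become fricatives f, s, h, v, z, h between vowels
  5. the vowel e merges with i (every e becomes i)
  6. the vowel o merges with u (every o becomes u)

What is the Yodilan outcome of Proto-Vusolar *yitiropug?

yisirufuk

Yodilan: *yitiropug
  yitiropug → yitiropuk   [final devoicing]
  yitiropuk → yiteropuk   [pre-rhotic lowering]
  yiteropuk (rule 3 does not apply)
  yiteropuk → yiserofuk   [intervocalic lenition]
  yiserofuk → yisirofuk   [vowel merger]
  yisirofuk → yisirufuk   [vowel merger]
  giving Yodilan yisirufuk.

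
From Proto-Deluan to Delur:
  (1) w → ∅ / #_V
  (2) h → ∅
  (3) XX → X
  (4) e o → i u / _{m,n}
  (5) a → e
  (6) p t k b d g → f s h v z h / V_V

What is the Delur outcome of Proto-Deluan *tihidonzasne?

Delur: *tihidonzasne > tiidonzasne > tidonzasne > tidunzasne > tidunzesne > tizunzesne  (by h-loss, degemination, pre-nasal raising, vowel merger, intervocalic lenition)

tizunzesne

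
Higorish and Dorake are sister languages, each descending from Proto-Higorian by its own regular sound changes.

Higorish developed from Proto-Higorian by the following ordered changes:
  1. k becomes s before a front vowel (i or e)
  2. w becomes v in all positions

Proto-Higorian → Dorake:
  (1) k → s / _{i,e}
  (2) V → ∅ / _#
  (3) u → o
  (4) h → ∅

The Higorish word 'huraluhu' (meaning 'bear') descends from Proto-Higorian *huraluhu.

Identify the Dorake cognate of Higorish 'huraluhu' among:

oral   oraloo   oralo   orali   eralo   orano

oralo

Dorake: start from *huraluhu.
  rule 1: no change — huraluhu
  rule 2 (apocope): huraluhu → huraluh
  rule 3 (vowel merger): huraluh → horaloh
  rule 4 (h-loss): horaloh → oralo
  ⇒ Dorake oralo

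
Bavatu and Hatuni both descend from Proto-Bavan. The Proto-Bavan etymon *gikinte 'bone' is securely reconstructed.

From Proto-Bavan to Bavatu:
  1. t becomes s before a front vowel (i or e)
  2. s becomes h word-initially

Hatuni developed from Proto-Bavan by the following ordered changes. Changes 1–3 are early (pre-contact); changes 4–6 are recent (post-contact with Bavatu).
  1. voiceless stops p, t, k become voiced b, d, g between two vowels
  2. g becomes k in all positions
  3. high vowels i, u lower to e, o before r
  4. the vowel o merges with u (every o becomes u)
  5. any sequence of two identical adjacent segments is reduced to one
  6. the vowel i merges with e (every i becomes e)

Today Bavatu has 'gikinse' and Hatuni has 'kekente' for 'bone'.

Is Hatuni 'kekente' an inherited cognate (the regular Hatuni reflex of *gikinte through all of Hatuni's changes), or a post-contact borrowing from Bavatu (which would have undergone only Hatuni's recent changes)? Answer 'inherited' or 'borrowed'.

inherited

If inherited, *gikinte would pass through all of Hatuni's changes:
Hatuni: start from *gikinte.
  rule 1 (intervocalic voicing): gikinte → giginte
  rule 2 (unconditioned shift): giginte → kikinte
  rule 3: no change — kikinte
  rule 4: no change — kikinte
  rule 5: no change — kikinte
  rule 6 (vowel merger): kikinte → kekente
  ⇒ Hatuni kekente
If borrowed from Bavatu 'gikinse' after the early changes, it would undergo only the recent ones:
  rule 4 (vowel merger): no change (gikinse)
  rule 5 (degemination): no change (gikinse)
  rule 6 (vowel merger): gikinse → gekense
  ⇒ as a loan: gekense
Hatuni 'kekente' matches the inherited outcome exactly, so it is an inherited cognate, not a loan.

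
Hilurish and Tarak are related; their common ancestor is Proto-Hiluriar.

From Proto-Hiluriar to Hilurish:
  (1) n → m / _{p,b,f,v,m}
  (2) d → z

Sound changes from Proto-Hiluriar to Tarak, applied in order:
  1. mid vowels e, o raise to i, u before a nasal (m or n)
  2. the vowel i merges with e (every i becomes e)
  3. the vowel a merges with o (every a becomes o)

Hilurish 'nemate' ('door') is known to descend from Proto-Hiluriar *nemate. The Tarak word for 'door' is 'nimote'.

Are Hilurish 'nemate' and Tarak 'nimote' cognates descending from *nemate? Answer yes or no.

no

Derive the expected Tarak reflex of *nemate:
Tarak: start from *nemate.
  rule 1 (pre-nasal raising): nemate → nimate
  rule 2 (vowel merger): nimate → nemate
  rule 3 (vowel merger): nemate → nemote
  ⇒ Tarak nemote
The regular Tarak reflex would be 'nemote', but the attested form is 'nimote'. The correspondence is irregular, so they are not cognates (the Tarak form has a different source).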